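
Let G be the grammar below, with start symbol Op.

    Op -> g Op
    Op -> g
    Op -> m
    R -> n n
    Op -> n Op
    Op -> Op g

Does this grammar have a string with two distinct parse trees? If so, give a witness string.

Ambiguous

Witness: g g

Derivation 1: Op ⇒ g Op ⇒ g g
Derivation 2: Op ⇒ Op g ⇒ g g

Two distinct leftmost derivations for the same string.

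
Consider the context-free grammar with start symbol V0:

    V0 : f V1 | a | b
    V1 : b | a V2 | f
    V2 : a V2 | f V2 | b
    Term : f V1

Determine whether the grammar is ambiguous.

(Term is unreachable from V0, so its rules don't affect L(V0).) The reachable rules are right-linear with at most one rule per (nonterminal, next-terminal) pair. Each input token forces the next rule, so parsing is deterministic.

Unambiguous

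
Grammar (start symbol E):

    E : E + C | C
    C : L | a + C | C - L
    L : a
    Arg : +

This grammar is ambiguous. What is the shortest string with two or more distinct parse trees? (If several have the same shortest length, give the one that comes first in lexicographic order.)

a + a

length 1: no string has ≥2 trees
length 3: a + a has 2 parse trees

Two derivations of a + a:
  E ⇒ E + C ⇒ C + C ⇒ L + C ⇒ a + C ⇒ a + L ⇒ a + a
  E ⇒ C ⇒ a + C ⇒ a + L ⇒ a + a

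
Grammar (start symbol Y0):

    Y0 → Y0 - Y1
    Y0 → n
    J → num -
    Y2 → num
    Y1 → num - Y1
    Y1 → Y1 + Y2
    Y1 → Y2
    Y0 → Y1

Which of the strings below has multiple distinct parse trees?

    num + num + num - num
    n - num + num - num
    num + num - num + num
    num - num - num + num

num - num - num + num

num + num + num - num: 1 tree
n - num + num - num: 1 tree
num + num - num + num: 1 tree
num - num - num + num: 7 trees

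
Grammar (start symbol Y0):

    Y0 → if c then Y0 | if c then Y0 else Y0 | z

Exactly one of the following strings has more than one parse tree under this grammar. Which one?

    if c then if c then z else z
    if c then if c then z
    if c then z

if c then if c then z else z

if c then if c then z else z: 2 trees
if c then if c then z: 1 tree
if c then z: 1 tree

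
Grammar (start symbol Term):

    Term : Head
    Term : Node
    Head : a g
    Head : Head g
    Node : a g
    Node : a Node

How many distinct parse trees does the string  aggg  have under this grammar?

Parse trees for aggg:
  [Term [Head [Head [Head a g] g] g]]

1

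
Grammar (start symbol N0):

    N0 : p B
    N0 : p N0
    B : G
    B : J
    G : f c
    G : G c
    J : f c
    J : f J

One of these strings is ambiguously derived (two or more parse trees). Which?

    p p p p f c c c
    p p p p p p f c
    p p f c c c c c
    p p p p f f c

p p p p p p f c

p p p p f c c c: 1 tree
p p p p p p f c: 2 trees
p p f c c c c c: 1 tree
p p p p f f c: 1 tree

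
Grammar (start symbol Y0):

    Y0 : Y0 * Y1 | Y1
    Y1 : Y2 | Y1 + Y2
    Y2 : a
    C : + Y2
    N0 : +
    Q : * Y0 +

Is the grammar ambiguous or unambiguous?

Unambiguous

(C, N0, Q are unreachable from Y0, so their rules don't affect L(Y0).) This is a standard precedence ladder (Y0 over Y1 over Y2), with each level left-recursive on its own operator ('*' at Y0, '+' at Y1). That structure is LR(1), hence unambiguous.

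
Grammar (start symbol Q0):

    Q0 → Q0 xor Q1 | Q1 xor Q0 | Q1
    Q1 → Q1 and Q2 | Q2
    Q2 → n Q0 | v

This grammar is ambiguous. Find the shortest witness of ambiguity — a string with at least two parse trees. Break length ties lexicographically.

length 1: no string has ≥2 trees
length 2: no string has ≥2 trees
length 3: v xor v has 2 parse trees

Two derivations of v xor v:
  Q0 ⇒ Q0 xor Q1 ⇒ Q1 xor Q1 ⇒ Q2 xor Q1 ⇒ v xor Q1 ⇒ v xor Q2 ⇒ v xor v
  Q0 ⇒ Q1 xor Q0 ⇒ Q2 xor Q0 ⇒ v xor Q0 ⇒ v xor Q1 ⇒ v xor Q2 ⇒ v xor v

v xor v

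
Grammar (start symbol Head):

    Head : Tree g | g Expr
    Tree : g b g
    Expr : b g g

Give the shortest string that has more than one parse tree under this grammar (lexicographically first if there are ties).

length 4: g b g g has 2 parse trees

Two derivations of g b g g:
  Head ⇒ Tree g ⇒ g b g g
  Head ⇒ g Expr ⇒ g b g g

g b g g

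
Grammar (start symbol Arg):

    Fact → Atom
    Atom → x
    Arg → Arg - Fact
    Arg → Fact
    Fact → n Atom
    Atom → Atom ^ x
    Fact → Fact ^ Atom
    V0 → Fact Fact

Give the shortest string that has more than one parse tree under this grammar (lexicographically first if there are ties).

x ^ x

length 1: no string has ≥2 trees
length 2: no string has ≥2 trees
length 3: x ^ x has 2 parse trees

Two derivations of x ^ x:
  Arg ⇒ Fact ⇒ Atom ⇒ Atom ^ x ⇒ x ^ x
  Arg ⇒ Fact ⇒ Fact ^ Atom ⇒ Atom ^ Atom ⇒ x ^ Atom ⇒ x ^ x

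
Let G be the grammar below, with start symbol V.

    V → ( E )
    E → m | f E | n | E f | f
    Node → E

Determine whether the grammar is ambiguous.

Witness: ( f f )

Derivation 1: V ⇒ ( E ) ⇒ ( f E ) ⇒ ( f f )
Derivation 2: V ⇒ ( E ) ⇒ ( E f ) ⇒ ( f f )

Two distinct leftmost derivations for the same string.

Ambiguous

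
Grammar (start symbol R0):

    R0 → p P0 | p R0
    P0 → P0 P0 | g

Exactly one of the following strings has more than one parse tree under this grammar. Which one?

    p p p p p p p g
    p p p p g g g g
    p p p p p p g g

p p p p g g g g

p p p p p p p g: 1 tree
p p p p g g g g: 5 trees
p p p p p p g g: 1 tree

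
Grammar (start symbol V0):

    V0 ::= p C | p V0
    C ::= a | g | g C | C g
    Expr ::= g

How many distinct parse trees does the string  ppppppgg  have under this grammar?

Parse trees for ppppppgg:
  [V0 p [V0 p [V0 p [V0 p [V0 p [V0 p [C g [C g]]]]]]]]
  [V0 p [V0 p [V0 p [V0 p [V0 p [V0 p [C [C g] g]]]]]]]

2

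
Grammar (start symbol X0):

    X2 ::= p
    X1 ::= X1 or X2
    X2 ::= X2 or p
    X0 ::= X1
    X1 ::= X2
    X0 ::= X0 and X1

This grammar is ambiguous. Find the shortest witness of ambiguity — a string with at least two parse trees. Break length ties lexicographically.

length 1: no string has ≥2 trees
length 3: p or p has 2 parse trees

Two derivations of p or p:
  X0 ⇒ X1 ⇒ X1 or X2 ⇒ X2 or X2 ⇒ p or X2 ⇒ p or p
  X0 ⇒ X1 ⇒ X2 ⇒ X2 or p ⇒ p or p

p or p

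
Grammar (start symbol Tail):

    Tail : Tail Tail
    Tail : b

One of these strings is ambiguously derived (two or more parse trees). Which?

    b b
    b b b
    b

b b: 1 tree
b b b: 2 trees
b: 1 tree

b b b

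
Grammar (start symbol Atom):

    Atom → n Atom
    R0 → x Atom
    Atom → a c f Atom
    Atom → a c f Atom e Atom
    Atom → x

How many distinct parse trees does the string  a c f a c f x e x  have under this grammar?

Parse trees for a c f a c f x e x:
  [Atom a c f [Atom a c f [Atom x] e [Atom x]]]
  [Atom a c f [Atom a c f [Atom x]] e [Atom x]]

2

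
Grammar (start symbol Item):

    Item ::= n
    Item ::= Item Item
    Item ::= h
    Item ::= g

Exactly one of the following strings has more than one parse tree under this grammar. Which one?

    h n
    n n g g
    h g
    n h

h n: 1 tree
n n g g: 5 trees
h g: 1 tree
n h: 1 tree

n n g g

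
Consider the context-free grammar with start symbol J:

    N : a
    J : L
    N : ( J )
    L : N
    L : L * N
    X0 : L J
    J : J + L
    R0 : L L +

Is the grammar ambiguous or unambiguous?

Unambiguous

Only J, L, N are reachable from J; ignoring the rest: The grammar is stratified — J handles '+' (left-recursive), L handles '*', N atoms. Each operator has a fixed associativity and precedence level, so every string has one parse.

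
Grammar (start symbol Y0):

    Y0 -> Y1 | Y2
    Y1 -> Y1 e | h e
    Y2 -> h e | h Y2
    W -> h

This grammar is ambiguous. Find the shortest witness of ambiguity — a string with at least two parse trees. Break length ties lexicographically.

h e

length 2: h e has 2 parse trees

Two derivations of h e:
  Y0 ⇒ Y1 ⇒ h e
  Y0 ⇒ Y2 ⇒ h e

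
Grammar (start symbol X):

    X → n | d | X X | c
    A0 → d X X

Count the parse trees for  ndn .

2

Parse trees for ndn:
  [X [X n] [X [X d] [X n]]]
  [X [X [X n] [X d]] [X n]]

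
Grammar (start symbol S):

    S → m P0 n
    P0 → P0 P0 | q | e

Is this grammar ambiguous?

Witness: m e e e n

Derivation 1: S ⇒ m P0 n ⇒ m P0 P0 n ⇒ m P0 P0 P0 n ⇒ m e P0 P0 n ⇒ m e e P0 n ⇒ m e e e n
Derivation 2: S ⇒ m P0 n ⇒ m P0 P0 n ⇒ m e P0 n ⇒ m e P0 P0 n ⇒ m e e P0 n ⇒ m e e e n

Two distinct leftmost derivations for the same string.

Ambiguous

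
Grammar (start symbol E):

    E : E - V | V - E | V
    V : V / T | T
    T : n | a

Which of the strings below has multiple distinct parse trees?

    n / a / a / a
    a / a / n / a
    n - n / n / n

n - n / n / n

n / a / a / a: 1 tree
a / a / n / a: 1 tree
n - n / n / n: 2 trees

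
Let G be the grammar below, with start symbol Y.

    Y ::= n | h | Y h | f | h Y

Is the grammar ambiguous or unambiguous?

Witness: h h

Derivation 1: Y ⇒ Y h ⇒ h h
Derivation 2: Y ⇒ h Y ⇒ h h

Two distinct leftmost derivations for the same string.

Ambiguous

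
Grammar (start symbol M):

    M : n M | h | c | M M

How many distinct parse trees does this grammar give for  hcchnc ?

14

Parse trees for hcchnc (showing first 6 of 14):
  [M [M h] [M [M c] [M [M c] [M [M h] [M n [M c]]]]]]
  [M [M h] [M [M c] [M [M [M c] [M h]] [M n [M c]]]]]
  [M [M h] [M [M [M c] [M c]] [M [M h] [M n [M c]]]]]
  [M [M h] [M [M [M c] [M [M c] [M h]]] [M n [M c]]]]
  [M [M h] [M [M [M [M c] [M c]] [M h]] [M n [M c]]]]
  [M [M [M h] [M c]] [M [M c] [M [M h] [M n [M c]]]]]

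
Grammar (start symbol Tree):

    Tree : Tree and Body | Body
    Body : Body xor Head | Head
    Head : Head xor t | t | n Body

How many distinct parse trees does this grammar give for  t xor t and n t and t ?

2

Parse trees for t xor t and n t and t:
  [Tree [Tree [Tree [Body [Body [Head t]] xor [Head t]]] and [Body [Head n [Body [Head t]]]]] and [Body [Head t]]]
  [Tree [Tree [Tree [Body [Head [Head t] xor t]]] and [Body [Head n [Body [Head t]]]]] and [Body [Head t]]]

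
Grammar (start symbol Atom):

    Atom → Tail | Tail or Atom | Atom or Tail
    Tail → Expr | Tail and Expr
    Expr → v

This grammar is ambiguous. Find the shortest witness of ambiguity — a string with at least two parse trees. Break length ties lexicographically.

v or v

length 1: no string has ≥2 trees
length 3: v or v has 2 parse trees

Two derivations of v or v:
  Atom ⇒ Tail or Atom ⇒ Expr or Atom ⇒ v or Atom ⇒ v or Tail ⇒ v or Expr ⇒ v or v
  Atom ⇒ Atom or Tail ⇒ Tail or Tail ⇒ Expr or Tail ⇒ v or Tail ⇒ v or Expr ⇒ v or v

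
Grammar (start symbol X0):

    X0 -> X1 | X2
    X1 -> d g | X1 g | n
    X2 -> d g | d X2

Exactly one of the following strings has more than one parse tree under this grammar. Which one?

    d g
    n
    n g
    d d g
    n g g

d g

d g: 2 trees
n: 1 tree
n g: 1 tree
d d g: 1 tree
n g g: 1 tree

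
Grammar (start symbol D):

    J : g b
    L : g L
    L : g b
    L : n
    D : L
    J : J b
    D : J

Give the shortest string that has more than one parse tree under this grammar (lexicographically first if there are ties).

length 1: no string has ≥2 trees
length 2: g b has 2 parse trees

Two derivations of g b:
  D ⇒ L ⇒ g b
  D ⇒ J ⇒ g b

g b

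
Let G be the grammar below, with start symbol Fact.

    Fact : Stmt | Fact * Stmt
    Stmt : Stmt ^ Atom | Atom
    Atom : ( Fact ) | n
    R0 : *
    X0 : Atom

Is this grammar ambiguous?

Unambiguous

Only Fact, Stmt, Atom are reachable from Fact; ignoring the rest: The grammar is stratified — Fact handles '*' (left-recursive), Stmt handles '^', Atom atoms. Each operator has a fixed associativity and precedence level, so every string has one parse.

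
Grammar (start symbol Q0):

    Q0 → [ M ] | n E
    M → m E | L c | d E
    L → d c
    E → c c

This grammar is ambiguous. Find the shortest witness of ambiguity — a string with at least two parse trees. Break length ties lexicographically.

length 3: no string has ≥2 trees
length 5: [ d c c ] has 2 parse trees

Two derivations of [ d c c ]:
  Q0 ⇒ [ M ] ⇒ [ L c ] ⇒ [ d c c ]
  Q0 ⇒ [ M ] ⇒ [ d E ] ⇒ [ d c c ]

[ d c c ]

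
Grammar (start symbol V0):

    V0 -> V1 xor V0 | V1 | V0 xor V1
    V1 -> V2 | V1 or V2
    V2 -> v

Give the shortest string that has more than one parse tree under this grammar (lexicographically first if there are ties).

length 1: no string has ≥2 trees
length 3: v xor v has 2 parse trees

Two derivations of v xor v:
  V0 ⇒ V1 xor V0 ⇒ V2 xor V0 ⇒ v xor V0 ⇒ v xor V1 ⇒ v xor V2 ⇒ v xor v
  V0 ⇒ V0 xor V1 ⇒ V1 xor V1 ⇒ V2 xor V1 ⇒ v xor V1 ⇒ v xor V2 ⇒ v xor v

v xor v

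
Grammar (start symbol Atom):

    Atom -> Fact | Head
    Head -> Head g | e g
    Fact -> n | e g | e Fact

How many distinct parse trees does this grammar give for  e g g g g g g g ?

Parse trees for e g g g g g g g:
  [Atom [Head [Head [Head [Head [Head [Head [Head e g] g] g] g] g] g] g]]

1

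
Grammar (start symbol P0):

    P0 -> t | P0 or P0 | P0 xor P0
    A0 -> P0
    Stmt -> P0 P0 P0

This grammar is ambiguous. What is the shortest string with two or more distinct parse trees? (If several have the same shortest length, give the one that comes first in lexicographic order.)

length 1: no string has ≥2 trees
length 3: no string has ≥2 trees
length 5: t or t or t has 2 parse trees

Two derivations of t or t or t:
  P0 ⇒ P0 or P0 ⇒ t or P0 ⇒ t or P0 or P0 ⇒ t or t or P0 ⇒ t or t or t
  P0 ⇒ P0 or P0 ⇒ P0 or P0 or P0 ⇒ t or P0 or P0 ⇒ t or t or P0 ⇒ t or t or t

t or t or t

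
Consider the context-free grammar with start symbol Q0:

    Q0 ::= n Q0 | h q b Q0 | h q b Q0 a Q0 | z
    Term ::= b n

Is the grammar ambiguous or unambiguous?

Ambiguous

Witness: h q b h q b z a z

Derivation 1: Q0 ⇒ h q b Q0 ⇒ h q b h q b Q0 a Q0 ⇒ h q b h q b z a Q0 ⇒ h q b h q b z a z
Derivation 2: Q0 ⇒ h q b Q0 a Q0 ⇒ h q b h q b Q0 a Q0 ⇒ h q b h q b z a Q0 ⇒ h q b h q b z a z

Two distinct leftmost derivations for the same string.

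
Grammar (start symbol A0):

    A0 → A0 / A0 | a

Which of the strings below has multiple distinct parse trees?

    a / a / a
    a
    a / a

a / a / a: 2 trees
a: 1 tree
a / a: 1 tree

a / a / a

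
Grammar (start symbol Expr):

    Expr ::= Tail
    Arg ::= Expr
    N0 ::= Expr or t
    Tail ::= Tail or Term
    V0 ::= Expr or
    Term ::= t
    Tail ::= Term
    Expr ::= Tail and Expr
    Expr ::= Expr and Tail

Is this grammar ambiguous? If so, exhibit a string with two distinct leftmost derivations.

Ambiguous

Witness: t and t

Derivation 1: Expr ⇒ Tail and Expr ⇒ Term and Expr ⇒ t and Expr ⇒ t and Tail ⇒ t and Term ⇒ t and t
Derivation 2: Expr ⇒ Expr and Tail ⇒ Tail and Tail ⇒ Term and Tail ⇒ t and Tail ⇒ t and Term ⇒ t and t

Two distinct leftmost derivations for the same string.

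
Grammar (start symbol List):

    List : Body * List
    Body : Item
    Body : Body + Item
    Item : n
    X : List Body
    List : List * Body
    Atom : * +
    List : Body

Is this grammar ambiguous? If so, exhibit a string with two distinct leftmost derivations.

Ambiguous

Witness: n * n

Derivation 1: List ⇒ Body * List ⇒ Item * List ⇒ n * List ⇒ n * Body ⇒ n * Item ⇒ n * n
Derivation 2: List ⇒ List * Body ⇒ Body * Body ⇒ Item * Body ⇒ n * Body ⇒ n * Item ⇒ n * n

Two distinct leftmost derivations for the same string.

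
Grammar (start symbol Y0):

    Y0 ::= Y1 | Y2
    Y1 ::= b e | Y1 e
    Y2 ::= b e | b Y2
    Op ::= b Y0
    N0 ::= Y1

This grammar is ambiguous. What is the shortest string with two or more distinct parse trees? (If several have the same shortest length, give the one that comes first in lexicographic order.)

b e

length 2: b e has 2 parse trees

Two derivations of b e:
  Y0 ⇒ Y1 ⇒ b e
  Y0 ⇒ Y2 ⇒ b e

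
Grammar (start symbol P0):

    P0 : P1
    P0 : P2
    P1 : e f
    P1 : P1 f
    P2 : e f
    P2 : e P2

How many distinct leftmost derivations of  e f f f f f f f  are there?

1

Parse trees for e f f f f f f f:
  [P0 [P1 [P1 [P1 [P1 [P1 [P1 [P1 e f] f] f] f] f] f] f]]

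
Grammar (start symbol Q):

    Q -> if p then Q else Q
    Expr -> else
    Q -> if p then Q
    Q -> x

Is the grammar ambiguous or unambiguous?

Ambiguous

Witness: if p then if p then x else x

Derivation 1: Q ⇒ if p then Q else Q ⇒ if p then if p then Q else Q ⇒ if p then if p then x else Q ⇒ if p then if p then x else x
Derivation 2: Q ⇒ if p then Q ⇒ if p then if p then Q else Q ⇒ if p then if p then x else Q ⇒ if p then if p then x else x

Two distinct leftmost derivations for the same string.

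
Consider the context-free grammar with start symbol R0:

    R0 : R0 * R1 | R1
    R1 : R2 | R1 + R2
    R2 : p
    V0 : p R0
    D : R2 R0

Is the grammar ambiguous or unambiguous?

Only R0, R1, R2 are reachable from R0; ignoring the rest: R0 → R0 * R1 | R1  ;  R1 → R1 + R2 | R2  — a left-associative chain with R2 at the bottom. Each string factors uniquely by precedence.

Unambiguous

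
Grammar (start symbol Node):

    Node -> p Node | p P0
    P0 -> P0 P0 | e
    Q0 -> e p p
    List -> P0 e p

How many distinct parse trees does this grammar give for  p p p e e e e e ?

14

Parse trees for p p p e e e e e (showing first 6 of 14):
  [Node p [Node p [Node p [P0 [P0 e] [P0 [P0 e] [P0 [P0 e] [P0 [P0 e] [P0 e]]]]]]]]
  [Node p [Node p [Node p [P0 [P0 e] [P0 [P0 e] [P0 [P0 [P0 e] [P0 e]] [P0 e]]]]]]]
  [Node p [Node p [Node p [P0 [P0 e] [P0 [P0 [P0 e] [P0 e]] [P0 [P0 e] [P0 e]]]]]]]
  [Node p [Node p [Node p [P0 [P0 e] [P0 [P0 [P0 e] [P0 [P0 e] [P0 e]]] [P0 e]]]]]]
  [Node p [Node p [Node p [P0 [P0 e] [P0 [P0 [P0 [P0 e] [P0 e]] [P0 e]] [P0 e]]]]]]
  [Node p [Node p [Node p [P0 [P0 [P0 e] [P0 e]] [P0 [P0 e] [P0 [P0 e] [P0 e]]]]]]]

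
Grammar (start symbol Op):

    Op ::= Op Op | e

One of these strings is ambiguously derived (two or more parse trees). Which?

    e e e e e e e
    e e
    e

e e e e e e e

e e e e e e e: 132 trees
e e: 1 tree
e: 1 tree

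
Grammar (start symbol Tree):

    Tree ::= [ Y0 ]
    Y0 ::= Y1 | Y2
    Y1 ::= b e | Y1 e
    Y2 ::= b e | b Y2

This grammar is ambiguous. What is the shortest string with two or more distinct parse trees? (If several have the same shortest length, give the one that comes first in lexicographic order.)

[ b e ]

length 4: [ b e ] has 2 parse trees

Two derivations of [ b e ]:
  Tree ⇒ [ Y0 ] ⇒ [ Y1 ] ⇒ [ b e ]
  Tree ⇒ [ Y0 ] ⇒ [ Y2 ] ⇒ [ b e ]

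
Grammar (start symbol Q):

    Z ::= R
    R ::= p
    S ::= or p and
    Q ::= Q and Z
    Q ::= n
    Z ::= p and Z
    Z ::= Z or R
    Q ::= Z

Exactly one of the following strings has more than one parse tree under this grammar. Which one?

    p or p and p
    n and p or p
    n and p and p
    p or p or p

n and p and p

p or p and p: 1 tree
n and p or p: 1 tree
n and p and p: 2 trees
p or p or p: 1 tree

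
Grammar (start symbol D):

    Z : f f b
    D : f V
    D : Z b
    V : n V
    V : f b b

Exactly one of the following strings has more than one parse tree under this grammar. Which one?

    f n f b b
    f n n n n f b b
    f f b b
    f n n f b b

f f b b

f n f b b: 1 tree
f n n n n f b b: 1 tree
f f b b: 2 trees
f n n f b b: 1 tree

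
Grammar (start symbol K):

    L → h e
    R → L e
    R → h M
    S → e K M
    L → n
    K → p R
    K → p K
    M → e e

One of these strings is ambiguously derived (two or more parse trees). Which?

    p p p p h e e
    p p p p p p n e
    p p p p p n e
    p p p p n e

p p p p h e e

p p p p h e e: 2 trees
p p p p p p n e: 1 tree
p p p p p n e: 1 tree
p p p p n e: 1 tree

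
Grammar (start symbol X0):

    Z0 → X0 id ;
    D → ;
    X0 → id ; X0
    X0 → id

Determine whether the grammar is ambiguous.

Unambiguous

(D, Z0 are unreachable from X0, so their rules don't affect L(X0).) The reachable grammar is A → atom sep A | atom. Each atom is followed by either the separator (recurse) or end-of-string (stop) — no choice point.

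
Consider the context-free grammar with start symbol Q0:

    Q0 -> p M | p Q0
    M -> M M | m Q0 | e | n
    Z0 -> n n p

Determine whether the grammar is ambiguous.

Ambiguous

Witness: p e e e

Derivation 1: Q0 ⇒ p M ⇒ p M M ⇒ p M M M ⇒ p e M M ⇒ p e e M ⇒ p e e e
Derivation 2: Q0 ⇒ p M ⇒ p M M ⇒ p e M ⇒ p e M M ⇒ p e e M ⇒ p e e e

Two distinct leftmost derivations for the same string.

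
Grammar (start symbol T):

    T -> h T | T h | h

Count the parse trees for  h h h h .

8

Parse trees for h h h h:
  [T h [T h [T h [T h]]]]
  [T h [T h [T [T h] h]]]
  [T h [T [T h [T h]] h]]
  [T h [T [T [T h] h] h]]
  [T [T h [T h [T h]]] h]
  [T [T h [T [T h] h]] h]
  [T [T [T h [T h]] h] h]
  [T [T [T [T h] h] h] h]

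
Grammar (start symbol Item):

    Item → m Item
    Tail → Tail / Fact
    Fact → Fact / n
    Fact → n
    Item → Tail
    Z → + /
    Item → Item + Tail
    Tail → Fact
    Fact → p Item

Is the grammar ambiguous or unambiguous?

Ambiguous

Witness: n / n

Derivation 1: Item ⇒ Tail ⇒ Tail / Fact ⇒ Fact / Fact ⇒ n / Fact ⇒ n / n
Derivation 2: Item ⇒ Tail ⇒ Fact ⇒ Fact / n ⇒ n / n

Two distinct leftmost derivations for the same string.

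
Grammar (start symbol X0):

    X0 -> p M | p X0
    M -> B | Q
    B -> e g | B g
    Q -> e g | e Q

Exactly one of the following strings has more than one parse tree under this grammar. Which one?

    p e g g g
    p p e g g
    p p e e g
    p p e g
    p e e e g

p p e g

p e g g g: 1 tree
p p e g g: 1 tree
p p e e g: 1 tree
p p e g: 2 trees
p e e e g: 1 tree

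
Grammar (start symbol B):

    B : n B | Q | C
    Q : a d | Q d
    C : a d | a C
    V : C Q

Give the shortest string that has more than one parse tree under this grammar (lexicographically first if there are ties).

a d

length 2: a d has 2 parse trees

Two derivations of a d:
  B ⇒ Q ⇒ a d
  B ⇒ C ⇒ a d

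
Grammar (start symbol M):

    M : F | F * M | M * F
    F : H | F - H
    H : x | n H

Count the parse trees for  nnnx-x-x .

1

Parse trees for nnnx-x-x:
  [M [F [F [F [H n [H n [H n [H x]]]]] - [H x]] - [H x]]]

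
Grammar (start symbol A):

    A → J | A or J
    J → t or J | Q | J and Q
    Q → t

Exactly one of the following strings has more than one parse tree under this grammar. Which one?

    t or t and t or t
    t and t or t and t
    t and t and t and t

t or t and t or t

t or t and t or t: 3 trees
t and t or t and t: 1 tree
t and t and t and t: 1 tree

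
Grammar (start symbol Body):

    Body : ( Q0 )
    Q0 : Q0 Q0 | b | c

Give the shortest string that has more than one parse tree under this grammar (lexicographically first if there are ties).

length 3: no string has ≥2 trees
length 4: no string has ≥2 trees
length 5: ( b b b ) has 2 parse trees

Two derivations of ( b b b ):
  Body ⇒ ( Q0 ) ⇒ ( Q0 Q0 ) ⇒ ( Q0 Q0 Q0 ) ⇒ ( b Q0 Q0 ) ⇒ ( b b Q0 ) ⇒ ( b b b )
  Body ⇒ ( Q0 ) ⇒ ( Q0 Q0 ) ⇒ ( b Q0 ) ⇒ ( b Q0 Q0 ) ⇒ ( b b Q0 ) ⇒ ( b b b )

( b b b )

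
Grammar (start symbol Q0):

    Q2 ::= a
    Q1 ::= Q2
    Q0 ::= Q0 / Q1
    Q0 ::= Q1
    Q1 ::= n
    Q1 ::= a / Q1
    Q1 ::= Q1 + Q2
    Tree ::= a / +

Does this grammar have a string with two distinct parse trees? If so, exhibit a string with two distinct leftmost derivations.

Ambiguous

Witness: a / a

Derivation 1: Q0 ⇒ Q0 / Q1 ⇒ Q1 / Q1 ⇒ Q2 / Q1 ⇒ a / Q1 ⇒ a / Q2 ⇒ a / a
Derivation 2: Q0 ⇒ Q1 ⇒ a / Q1 ⇒ a / Q2 ⇒ a / a

Two distinct leftmost derivations for the same string.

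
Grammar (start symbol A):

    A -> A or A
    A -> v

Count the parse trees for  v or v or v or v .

5

Parse trees for v or v or v or v:
  [A [A v] or [A [A v] or [A [A v] or [A v]]]]
  [A [A v] or [A [A [A v] or [A v]] or [A v]]]
  [A [A [A v] or [A v]] or [A [A v] or [A v]]]
  [A [A [A v] or [A [A v] or [A v]]] or [A v]]
  [A [A [A [A v] or [A v]] or [A v]] or [A v]]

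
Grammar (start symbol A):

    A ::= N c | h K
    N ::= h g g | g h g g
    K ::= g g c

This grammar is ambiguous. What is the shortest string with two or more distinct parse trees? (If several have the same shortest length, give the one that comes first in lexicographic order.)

h g g c

length 4: h g g c has 2 parse trees

Two derivations of h g g c:
  A ⇒ N c ⇒ h g g c
  A ⇒ h K ⇒ h g g c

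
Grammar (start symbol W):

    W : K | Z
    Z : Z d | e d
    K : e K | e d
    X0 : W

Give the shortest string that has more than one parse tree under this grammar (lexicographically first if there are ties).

length 2: e d has 2 parse trees

Two derivations of e d:
  W ⇒ K ⇒ e d
  W ⇒ Z ⇒ e d

e d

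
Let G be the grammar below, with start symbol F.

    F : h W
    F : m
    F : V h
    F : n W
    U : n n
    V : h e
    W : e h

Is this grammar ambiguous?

Witness: h e h

Derivation 1: F ⇒ h W ⇒ h e h
Derivation 2: F ⇒ V h ⇒ h e h

Two distinct leftmost derivations for the same string.

Ambiguous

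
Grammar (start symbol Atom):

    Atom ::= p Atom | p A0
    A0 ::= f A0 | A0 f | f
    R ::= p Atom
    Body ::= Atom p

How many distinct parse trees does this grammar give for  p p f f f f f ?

Parse trees for p p f f f f f (showing first 6 of 16):
  [Atom p [Atom p [A0 f [A0 f [A0 f [A0 f [A0 f]]]]]]]
  [Atom p [Atom p [A0 f [A0 f [A0 f [A0 [A0 f] f]]]]]]
  [Atom p [Atom p [A0 f [A0 f [A0 [A0 f [A0 f]] f]]]]]
  [Atom p [Atom p [A0 f [A0 f [A0 [A0 [A0 f] f] f]]]]]
  [Atom p [Atom p [A0 f [A0 [A0 f [A0 f [A0 f]]] f]]]]
  [Atom p [Atom p [A0 f [A0 [A0 f [A0 [A0 f] f]] f]]]]

16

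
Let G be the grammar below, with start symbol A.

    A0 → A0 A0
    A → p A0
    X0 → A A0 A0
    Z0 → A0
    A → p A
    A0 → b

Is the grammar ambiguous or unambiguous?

Witness: p b b b

Derivation 1: A ⇒ p A0 ⇒ p A0 A0 ⇒ p A0 A0 A0 ⇒ p b A0 A0 ⇒ p b b A0 ⇒ p b b b
Derivation 2: A ⇒ p A0 ⇒ p A0 A0 ⇒ p b A0 ⇒ p b A0 A0 ⇒ p b b A0 ⇒ p b b b

Two distinct leftmost derivations for the same string.

Ambiguous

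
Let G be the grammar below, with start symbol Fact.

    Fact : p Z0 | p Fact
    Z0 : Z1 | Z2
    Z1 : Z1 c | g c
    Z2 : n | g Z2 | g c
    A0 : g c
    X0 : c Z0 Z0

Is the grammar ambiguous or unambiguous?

Witness: p g c

Derivation 1: Fact ⇒ p Z0 ⇒ p Z1 ⇒ p g c
Derivation 2: Fact ⇒ p Z0 ⇒ p Z2 ⇒ p g c

Two distinct leftmost derivations for the same string.

Ambiguous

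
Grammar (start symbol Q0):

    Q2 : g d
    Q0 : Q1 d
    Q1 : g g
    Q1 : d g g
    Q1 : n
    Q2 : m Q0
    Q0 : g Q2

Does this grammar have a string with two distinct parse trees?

Ambiguous

Witness: g g d

Derivation 1: Q0 ⇒ Q1 d ⇒ g g d
Derivation 2: Q0 ⇒ g Q2 ⇒ g g d

Two distinct leftmost derivations for the same string.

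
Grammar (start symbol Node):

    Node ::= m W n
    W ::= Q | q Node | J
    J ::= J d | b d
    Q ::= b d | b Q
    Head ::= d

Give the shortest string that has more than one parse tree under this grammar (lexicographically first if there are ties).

length 4: m b d n has 2 parse trees

Two derivations of m b d n:
  Node ⇒ m W n ⇒ m Q n ⇒ m b d n
  Node ⇒ m W n ⇒ m J n ⇒ m b d n

m b d n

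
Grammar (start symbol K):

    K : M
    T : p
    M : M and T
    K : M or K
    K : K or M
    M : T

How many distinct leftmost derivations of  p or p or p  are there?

Parse trees for p or p or p:
  [K [M [T p]] or [K [M [T p]] or [K [M [T p]]]]]
  [K [M [T p]] or [K [K [M [T p]]] or [M [T p]]]]
  [K [K [M [T p]] or [K [M [T p]]]] or [M [T p]]]
  [K [K [K [M [T p]]] or [M [T p]]] or [M [T p]]]

4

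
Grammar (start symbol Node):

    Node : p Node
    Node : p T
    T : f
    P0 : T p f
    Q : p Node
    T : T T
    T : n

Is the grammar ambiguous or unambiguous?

Witness: p f f f

Derivation 1: Node ⇒ p T ⇒ p T T ⇒ p f T ⇒ p f T T ⇒ p f f T ⇒ p f f f
Derivation 2: Node ⇒ p T ⇒ p T T ⇒ p T T T ⇒ p f T T ⇒ p f f T ⇒ p f f f

Two distinct leftmost derivations for the same string.

Ambiguous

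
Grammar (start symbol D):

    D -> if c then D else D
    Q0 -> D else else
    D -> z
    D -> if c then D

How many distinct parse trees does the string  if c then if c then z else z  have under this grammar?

Parse trees for if c then if c then z else z:
  [D if c then [D if c then [D z]] else [D z]]
  [D if c then [D if c then [D z] else [D z]]]

2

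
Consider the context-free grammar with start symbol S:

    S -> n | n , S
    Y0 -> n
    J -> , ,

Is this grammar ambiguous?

(Y0, J are unreachable from S, so their rules don't affect L(S).) The reachable grammar is A → atom sep A | atom. Each atom is followed by either the separator (recurse) or end-of-string (stop) — no choice point.

Unambiguous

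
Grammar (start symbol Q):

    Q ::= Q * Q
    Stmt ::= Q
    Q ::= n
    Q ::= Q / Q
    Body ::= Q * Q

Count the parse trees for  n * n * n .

Parse trees for n * n * n:
  [Q [Q n] * [Q [Q n] * [Q n]]]
  [Q [Q [Q n] * [Q n]] * [Q n]]

2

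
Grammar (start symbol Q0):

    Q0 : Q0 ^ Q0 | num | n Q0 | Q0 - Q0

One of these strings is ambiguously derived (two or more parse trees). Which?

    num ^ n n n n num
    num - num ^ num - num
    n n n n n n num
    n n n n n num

num - num ^ num - num

num ^ n n n n num: 1 tree
num - num ^ num - num: 5 trees
n n n n n n num: 1 tree
n n n n n num: 1 tree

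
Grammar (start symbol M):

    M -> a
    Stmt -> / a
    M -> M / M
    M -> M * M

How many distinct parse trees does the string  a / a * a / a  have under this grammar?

5

Parse trees for a / a * a / a:
  [M [M a] / [M [M [M a] * [M a]] / [M a]]]
  [M [M a] / [M [M a] * [M [M a] / [M a]]]]
  [M [M [M a] / [M [M a] * [M a]]] / [M a]]
  [M [M [M [M a] / [M a]] * [M a]] / [M a]]
  [M [M [M a] / [M a]] * [M [M a] / [M a]]]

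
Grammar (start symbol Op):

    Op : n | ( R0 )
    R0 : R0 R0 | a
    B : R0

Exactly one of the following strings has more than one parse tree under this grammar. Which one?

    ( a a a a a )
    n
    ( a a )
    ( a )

( a a a a a )

( a a a a a ): 14 trees
n: 1 tree
( a a ): 1 tree
( a ): 1 tree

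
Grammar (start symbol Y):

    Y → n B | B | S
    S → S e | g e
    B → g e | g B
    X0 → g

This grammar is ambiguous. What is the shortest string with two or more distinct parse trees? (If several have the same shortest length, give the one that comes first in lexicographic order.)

g e

length 2: g e has 2 parse trees

Two derivations of g e:
  Y ⇒ B ⇒ g e
  Y ⇒ S ⇒ g e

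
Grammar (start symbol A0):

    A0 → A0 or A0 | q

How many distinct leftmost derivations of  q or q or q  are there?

Parse trees for q or q or q:
  [A0 [A0 q] or [A0 [A0 q] or [A0 q]]]
  [A0 [A0 [A0 q] or [A0 q]] or [A0 q]]

2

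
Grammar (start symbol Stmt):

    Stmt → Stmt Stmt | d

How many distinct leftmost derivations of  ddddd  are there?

14

Parse trees for ddddd (showing first 6 of 14):
  [Stmt [Stmt d] [Stmt [Stmt d] [Stmt [Stmt d] [Stmt [Stmt d] [Stmt d]]]]]
  [Stmt [Stmt d] [Stmt [Stmt d] [Stmt [Stmt [Stmt d] [Stmt d]] [Stmt d]]]]
  [Stmt [Stmt d] [Stmt [Stmt [Stmt d] [Stmt d]] [Stmt [Stmt d] [Stmt d]]]]
  [Stmt [Stmt d] [Stmt [Stmt [Stmt d] [Stmt [Stmt d] [Stmt d]]] [Stmt d]]]
  [Stmt [Stmt d] [Stmt [Stmt [Stmt [Stmt d] [Stmt d]] [Stmt d]] [Stmt d]]]
  [Stmt [Stmt [Stmt d] [Stmt d]] [Stmt [Stmt d] [Stmt [Stmt d] [Stmt d]]]]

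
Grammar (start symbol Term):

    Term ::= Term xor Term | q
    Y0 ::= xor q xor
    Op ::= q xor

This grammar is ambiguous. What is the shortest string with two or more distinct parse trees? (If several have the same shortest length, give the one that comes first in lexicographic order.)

q xor q xor q

length 1: no string has ≥2 trees
length 3: no string has ≥2 trees
length 5: q xor q xor q has 2 parse trees

Two derivations of q xor q xor q:
  Term ⇒ Term xor Term ⇒ Term xor Term xor Term ⇒ q xor Term xor Term ⇒ q xor q xor Term ⇒ q xor q xor q
  Term ⇒ Term xor Term ⇒ q xor Term ⇒ q xor Term xor Term ⇒ q xor q xor Term ⇒ q xor q xor q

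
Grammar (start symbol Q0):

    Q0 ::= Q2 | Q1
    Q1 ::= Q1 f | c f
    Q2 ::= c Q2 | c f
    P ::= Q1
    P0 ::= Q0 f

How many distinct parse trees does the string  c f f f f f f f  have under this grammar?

1

Parse trees for c f f f f f f f:
  [Q0 [Q1 [Q1 [Q1 [Q1 [Q1 [Q1 [Q1 c f] f] f] f] f] f] f]]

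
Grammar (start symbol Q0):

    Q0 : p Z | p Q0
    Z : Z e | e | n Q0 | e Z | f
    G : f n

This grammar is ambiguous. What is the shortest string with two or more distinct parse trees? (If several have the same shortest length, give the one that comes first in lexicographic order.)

length 2: no string has ≥2 trees
length 3: p e e has 2 parse trees

Two derivations of p e e:
  Q0 ⇒ p Z ⇒ p Z e ⇒ p e e
  Q0 ⇒ p Z ⇒ p e Z ⇒ p e e

p e e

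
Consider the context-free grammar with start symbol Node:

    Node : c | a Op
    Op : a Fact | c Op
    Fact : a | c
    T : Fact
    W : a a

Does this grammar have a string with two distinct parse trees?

Unambiguous

(T, W are unreachable from Node, so their rules don't affect L(Node).) Each reachable nonterminal has at most one production per leading terminal, and all productions are right-linear; the derivation is determined token-by-token.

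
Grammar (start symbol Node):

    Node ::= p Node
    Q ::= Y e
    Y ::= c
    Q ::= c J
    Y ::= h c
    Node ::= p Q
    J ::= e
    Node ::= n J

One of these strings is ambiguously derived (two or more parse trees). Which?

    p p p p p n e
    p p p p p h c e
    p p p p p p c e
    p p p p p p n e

p p p p p p c e

p p p p p n e: 1 tree
p p p p p h c e: 1 tree
p p p p p p c e: 2 trees
p p p p p p n e: 1 tree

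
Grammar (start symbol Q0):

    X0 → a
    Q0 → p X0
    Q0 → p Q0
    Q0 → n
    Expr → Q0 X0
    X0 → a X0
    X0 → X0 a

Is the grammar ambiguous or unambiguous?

Ambiguous

Witness: p a a

Derivation 1: Q0 ⇒ p X0 ⇒ p a X0 ⇒ p a a
Derivation 2: Q0 ⇒ p X0 ⇒ p X0 a ⇒ p a a

Two distinct leftmost derivations for the same string.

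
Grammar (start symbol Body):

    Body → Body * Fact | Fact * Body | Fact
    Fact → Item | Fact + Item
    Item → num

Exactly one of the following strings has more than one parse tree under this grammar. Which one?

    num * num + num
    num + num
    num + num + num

num * num + num: 2 trees
num + num: 1 tree
num + num + num: 1 tree

num * num + num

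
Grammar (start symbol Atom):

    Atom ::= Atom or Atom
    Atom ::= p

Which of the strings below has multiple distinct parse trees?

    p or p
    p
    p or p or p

p or p or p

p or p: 1 tree
p: 1 tree
p or p or p: 2 trees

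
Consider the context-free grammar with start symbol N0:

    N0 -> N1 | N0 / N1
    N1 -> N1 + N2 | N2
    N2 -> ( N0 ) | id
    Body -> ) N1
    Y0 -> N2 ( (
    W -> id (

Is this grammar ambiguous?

Only N0, N1, N2 are reachable from N0; ignoring the rest: The grammar is stratified — N0 handles '/' (left-recursive), N1 handles '+', N2 atoms. Each operator has a fixed associativity and precedence level, so every string has one parse.

Unambiguous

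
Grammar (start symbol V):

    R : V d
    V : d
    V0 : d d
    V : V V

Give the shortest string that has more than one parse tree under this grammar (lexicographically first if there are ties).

length 1: no string has ≥2 trees
length 2: no string has ≥2 trees
length 3: d d d has 2 parse trees

Two derivations of d d d:
  V ⇒ V V ⇒ d V ⇒ d V V ⇒ d d V ⇒ d d d
  V ⇒ V V ⇒ V V V ⇒ d V V ⇒ d d V ⇒ d d d

d d d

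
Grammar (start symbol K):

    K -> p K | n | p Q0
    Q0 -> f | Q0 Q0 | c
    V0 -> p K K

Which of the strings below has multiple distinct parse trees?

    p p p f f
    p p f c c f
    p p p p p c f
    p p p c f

p p f c c f

p p p f f: 1 tree
p p f c c f: 5 trees
p p p p p c f: 1 tree
p p p c f: 1 tree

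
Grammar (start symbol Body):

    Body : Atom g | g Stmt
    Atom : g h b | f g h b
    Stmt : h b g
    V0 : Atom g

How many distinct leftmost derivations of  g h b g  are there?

Parse trees for g h b g:
  [Body [Atom g h b] g]
  [Body g [Stmt h b g]]

2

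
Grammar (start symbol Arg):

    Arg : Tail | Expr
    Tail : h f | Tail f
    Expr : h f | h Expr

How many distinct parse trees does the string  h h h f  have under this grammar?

1

Parse trees for h h h f:
  [Arg [Expr h [Expr h [Expr h f]]]]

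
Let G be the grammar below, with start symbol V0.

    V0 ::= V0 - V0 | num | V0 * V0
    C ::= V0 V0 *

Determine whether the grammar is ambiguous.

Witness: num * num * num

Derivation 1: V0 ⇒ V0 * V0 ⇒ num * V0 ⇒ num * V0 * V0 ⇒ num * num * V0 ⇒ num * num * num
Derivation 2: V0 ⇒ V0 * V0 ⇒ V0 * V0 * V0 ⇒ num * V0 * V0 ⇒ num * num * V0 ⇒ num * num * num

Two distinct leftmost derivations for the same string.

Ambiguous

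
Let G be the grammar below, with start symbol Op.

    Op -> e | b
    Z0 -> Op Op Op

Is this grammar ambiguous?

Unambiguous

(Z0 is unreachable from Op, so its rules don't affect L(Op).) The reachable rules are right-linear with at most one rule per (nonterminal, next-terminal) pair. Each input token forces the next rule, so parsing is deterministic.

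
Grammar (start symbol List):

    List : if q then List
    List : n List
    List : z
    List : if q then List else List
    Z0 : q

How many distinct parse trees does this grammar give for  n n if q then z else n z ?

Parse trees for n n if q then z else n z:
  [List n [List n [List if q then [List z] else [List n [List z]]]]]

1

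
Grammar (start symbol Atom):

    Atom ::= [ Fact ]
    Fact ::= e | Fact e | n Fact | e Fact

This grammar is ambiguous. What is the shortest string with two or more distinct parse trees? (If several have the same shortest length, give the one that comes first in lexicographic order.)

length 3: no string has ≥2 trees
length 4: [ e e ] has 2 parse trees

Two derivations of [ e e ]:
  Atom ⇒ [ Fact ] ⇒ [ Fact e ] ⇒ [ e e ]
  Atom ⇒ [ Fact ] ⇒ [ e Fact ] ⇒ [ e e ]

[ e e ]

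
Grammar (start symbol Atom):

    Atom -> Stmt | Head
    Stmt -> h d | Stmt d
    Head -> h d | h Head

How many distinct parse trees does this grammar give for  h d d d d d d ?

Parse trees for h d d d d d d:
  [Atom [Stmt [Stmt [Stmt [Stmt [Stmt [Stmt h d] d] d] d] d] d]]

1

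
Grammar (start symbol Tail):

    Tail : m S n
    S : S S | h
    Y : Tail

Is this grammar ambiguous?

Ambiguous

Witness: m h h h n

Derivation 1: Tail ⇒ m S n ⇒ m S S n ⇒ m S S S n ⇒ m h S S n ⇒ m h h S n ⇒ m h h h n
Derivation 2: Tail ⇒ m S n ⇒ m S S n ⇒ m h S n ⇒ m h S S n ⇒ m h h S n ⇒ m h h h n

Two distinct leftmost derivations for the same string.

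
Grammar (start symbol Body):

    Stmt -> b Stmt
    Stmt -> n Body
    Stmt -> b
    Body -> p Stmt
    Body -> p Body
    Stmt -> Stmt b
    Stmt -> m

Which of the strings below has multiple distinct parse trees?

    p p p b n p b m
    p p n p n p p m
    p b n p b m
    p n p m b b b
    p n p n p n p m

p p p b n p b m: 1 tree
p p n p n p p m: 1 tree
p b n p b m: 1 tree
p n p m b b b: 4 trees
p n p n p n p m: 1 tree

p n p m b b b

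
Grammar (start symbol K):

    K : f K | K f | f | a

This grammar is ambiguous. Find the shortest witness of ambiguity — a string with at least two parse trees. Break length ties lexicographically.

f f

length 1: no string has ≥2 trees
length 2: f f has 2 parse trees

Two derivations of f f:
  K ⇒ f K ⇒ f f
  K ⇒ K f ⇒ f f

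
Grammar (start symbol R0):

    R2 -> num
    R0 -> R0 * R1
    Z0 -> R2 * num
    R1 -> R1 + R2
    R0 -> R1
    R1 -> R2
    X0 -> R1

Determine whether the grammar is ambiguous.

Unambiguous

(X0, Z0 are unreachable from R0, so their rules don't affect L(R0).) The grammar is stratified — R0 handles '*' (left-recursive), R1 handles '+', R2 atoms. Each operator has a fixed associativity and precedence level, so every string has one parse.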